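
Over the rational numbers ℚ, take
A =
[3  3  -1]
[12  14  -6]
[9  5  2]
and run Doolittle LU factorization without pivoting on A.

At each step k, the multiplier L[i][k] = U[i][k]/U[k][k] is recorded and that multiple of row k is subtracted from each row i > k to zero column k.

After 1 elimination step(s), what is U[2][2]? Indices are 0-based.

U[2][2] = 5

k=0: U[0][0]=3
  eliminate (1,0): mult=4, new row 1: (0, 2, -2); set L[1][0]=4
  eliminate (2,0): mult=3, new row 2: (0, -4, 5); set L[2][0]=3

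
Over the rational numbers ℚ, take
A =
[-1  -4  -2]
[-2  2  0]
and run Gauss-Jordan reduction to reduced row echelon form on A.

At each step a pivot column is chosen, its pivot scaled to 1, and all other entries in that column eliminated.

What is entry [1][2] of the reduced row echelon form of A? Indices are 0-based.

M[1][2] = 2/5

step 1: normalize row 0 (÷-1) = (1, 4, 2)
  row 1: subtract -2×row0 = (0, 10, 4)
step 2: normalize row 1 (÷10) = (0, 1, 2/5)
  row 0: subtract 4×row1 = (1, 0, 2/5)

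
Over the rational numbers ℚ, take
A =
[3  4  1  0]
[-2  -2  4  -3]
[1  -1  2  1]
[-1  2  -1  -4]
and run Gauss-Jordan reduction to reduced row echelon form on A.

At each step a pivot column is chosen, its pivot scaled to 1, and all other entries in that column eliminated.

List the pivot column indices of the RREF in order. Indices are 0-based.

pivot columns: 0, 1, 2, 3

pivot(0,0)=3: scale R0 → (1, 4/3, 1/3, 0)
  clear (1,0): R1 −= (-2)R0 → (0, 2/3, 14/3, -3)
  clear (2,0): R2 −= (1)R0 → (0, -7/3, 5/3, 1)
  clear (3,0): R3 −= (-1)R0 → (0, 10/3, -2/3, -4)
pivot(1,1)=2/3: scale R1 → (0, 1, 7, -9/2)
  clear (0,1): R0 −= (4/3)R1 → (1, 0, -9, 6)
  clear (2,1): R2 −= (-7/3)R1 → (0, 0, 18, -19/2)
  clear (3,1): R3 −= (10/3)R1 → (0, 0, -24, 11)
pivot(2,2)=18: scale R2 → (0, 0, 1, -19/36)
  clear (0,2): R0 −= (-9)R2 → (1, 0, 0, 5/4)
  clear (1,2): R1 −= (7)R2 → (0, 1, 0, -29/36)
  clear (3,2): R3 −= (-24)R2 → (0, 0, 0, -5/3)
pivot(3,3)=-5/3: scale R3 → (0, 0, 0, 1)
  clear (0,3): R0 −= (5/4)R3 → (1, 0, 0, 0)
  clear (1,3): R1 −= (-29/36)R3 → (0, 1, 0, 0)
  clear (2,3): R2 −= (-19/36)R3 → (0, 0, 1, 0)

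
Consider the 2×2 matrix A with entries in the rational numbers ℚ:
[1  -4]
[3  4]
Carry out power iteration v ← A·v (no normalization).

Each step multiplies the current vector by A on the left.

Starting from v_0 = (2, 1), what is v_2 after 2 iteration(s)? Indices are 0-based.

v_2 = (-42, 34)

v_0 = (2, 1).
v_1 = A·v_0 = (-2, 10).
v_2 = A·v_1 = (-42, 34).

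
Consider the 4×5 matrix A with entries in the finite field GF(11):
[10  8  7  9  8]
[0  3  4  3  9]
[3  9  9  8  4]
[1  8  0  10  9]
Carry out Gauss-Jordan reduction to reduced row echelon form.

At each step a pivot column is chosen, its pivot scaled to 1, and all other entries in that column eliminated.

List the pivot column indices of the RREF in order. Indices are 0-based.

pivot columns: 0, 1, 2, 3

pivot(0,0)=10: scale R0 → (1, 3, 4, 2, 3)
  clear (2,0): R2 −= (3)R0 → (0, 0, 8, 2, 6)
  clear (3,0): R3 −= (1)R0 → (0, 5, 7, 8, 6)
pivot(1,1)=3: scale R1 → (0, 1, 5, 1, 3)
  clear (0,1): R0 −= (3)R1 → (1, 0, 0, 10, 5)
  clear (3,1): R3 −= (5)R1 → (0, 0, 4, 3, 2)
pivot(2,2)=8: scale R2 → (0, 0, 1, 3, 9)
  clear (1,2): R1 −= (5)R2 → (0, 1, 0, 8, 2)
  clear (3,2): R3 −= (4)R2 → (0, 0, 0, 2, 10)
pivot(3,3)=2: scale R3 → (0, 0, 0, 1, 5)
  clear (0,3): R0 −= (10)R3 → (1, 0, 0, 0, 10)
  clear (1,3): R1 −= (8)R3 → (0, 1, 0, 0, 6)
  clear (2,3): R2 −= (3)R3 → (0, 0, 1, 0, 5)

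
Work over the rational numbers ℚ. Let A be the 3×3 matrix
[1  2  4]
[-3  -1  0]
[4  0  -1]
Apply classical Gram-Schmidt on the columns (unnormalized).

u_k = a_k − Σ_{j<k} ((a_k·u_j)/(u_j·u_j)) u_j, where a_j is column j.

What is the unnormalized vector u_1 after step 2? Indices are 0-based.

u_1 = (47/26, -11/26, -10/13)

Step 1: u_0 = a_0 = (1, -3, 4).
Step 2: u_1 = a_1 − (5/26)·u_0 = (47/26, -11/26, -10/13).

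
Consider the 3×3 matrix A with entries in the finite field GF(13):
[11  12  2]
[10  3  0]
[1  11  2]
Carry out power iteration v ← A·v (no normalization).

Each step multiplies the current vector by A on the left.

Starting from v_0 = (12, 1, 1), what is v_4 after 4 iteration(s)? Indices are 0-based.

v_0 = (12, 1, 1).
v_1 = A·v_0 = (3, 6, 12).
v_2 = A·v_1 = (12, 9, 2).
v_3 = A·v_2 = (10, 4, 11).
v_4 = A·v_3 = (11, 8, 11).

v_4 = (11, 8, 11)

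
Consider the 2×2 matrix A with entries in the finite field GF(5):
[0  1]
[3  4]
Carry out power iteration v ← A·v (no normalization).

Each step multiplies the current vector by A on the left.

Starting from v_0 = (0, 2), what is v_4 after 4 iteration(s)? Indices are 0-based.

v_4 = (1, 3)

v_0 = (0, 2).
v_1 = A·v_0 = (2, 3).
v_2 = A·v_1 = (3, 3).
v_3 = A·v_2 = (3, 1).
v_4 = A·v_3 = (1, 3).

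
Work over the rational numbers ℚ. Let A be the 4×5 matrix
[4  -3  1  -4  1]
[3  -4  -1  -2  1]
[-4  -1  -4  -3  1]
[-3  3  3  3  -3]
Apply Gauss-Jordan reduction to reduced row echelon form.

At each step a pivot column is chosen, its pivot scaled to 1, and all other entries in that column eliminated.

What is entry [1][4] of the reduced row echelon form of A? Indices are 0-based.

M[1][4] = 9/22

pivot(0,0)=4: scale R0 → (1, -3/4, 1/4, -1, 1/4)
  clear (1,0): R1 −= (3)R0 → (0, -7/4, -7/4, 1, 1/4)
  clear (2,0): R2 −= (-4)R0 → (0, -4, -3, -7, 2)
  clear (3,0): R3 −= (-3)R0 → (0, 3/4, 15/4, 0, -9/4)
pivot(1,1)=-7/4: scale R1 → (0, 1, 1, -4/7, -1/7)
  clear (0,1): R0 −= (-3/4)R1 → (1, 0, 1, -10/7, 1/7)
  clear (2,1): R2 −= (-4)R1 → (0, 0, 1, -65/7, 10/7)
  clear (3,1): R3 −= (3/4)R1 → (0, 0, 3, 3/7, -15/7)
pivot(2,2)=1: scale R2 → (0, 0, 1, -65/7, 10/7)
  clear (0,2): R0 −= (1)R2 → (1, 0, 0, 55/7, -9/7)
  clear (1,2): R1 −= (1)R2 → (0, 1, 0, 61/7, -11/7)
  clear (3,2): R3 −= (3)R2 → (0, 0, 0, 198/7, -45/7)
pivot(3,3)=198/7: scale R3 → (0, 0, 0, 1, -5/22)
  clear (0,3): R0 −= (55/7)R3 → (1, 0, 0, 0, 1/2)
  clear (1,3): R1 −= (61/7)R3 → (0, 1, 0, 0, 9/22)
  clear (2,3): R2 −= (-65/7)R3 → (0, 0, 1, 0, -15/22)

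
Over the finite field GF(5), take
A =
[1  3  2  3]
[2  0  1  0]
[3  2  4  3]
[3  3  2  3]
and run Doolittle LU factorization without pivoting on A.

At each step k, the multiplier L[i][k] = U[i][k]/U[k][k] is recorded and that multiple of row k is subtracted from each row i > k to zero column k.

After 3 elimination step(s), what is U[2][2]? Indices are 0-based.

U[2][2] = 4

k=0: U[0][0]=1
  eliminate (1,0): mult=2, new row 1: (0, 4, 2, 4); set L[1][0]=2
  eliminate (2,0): mult=3, new row 2: (0, 3, 3, 4); set L[2][0]=3
  eliminate (3,0): mult=3, new row 3: (0, 4, 1, 4); set L[3][0]=3
k=1: U[1][1]=4
  eliminate (2,1): mult=2, new row 2: (0, 0, 4, 1); set L[2][1]=2
  eliminate (3,1): mult=1, new row 3: (0, 0, 4, 0); set L[3][1]=1
k=2: U[2][2]=4
  eliminate (3,2): mult=1, new row 3: (0, 0, 0, 4); set L[3][2]=1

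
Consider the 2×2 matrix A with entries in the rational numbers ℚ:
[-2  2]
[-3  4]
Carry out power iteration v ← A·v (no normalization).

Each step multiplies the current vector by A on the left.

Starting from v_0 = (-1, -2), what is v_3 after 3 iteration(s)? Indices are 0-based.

v_3 = (-16, -38)

v_0 = (-1, -2).
v_1 = A·v_0 = (-2, -5).
v_2 = A·v_1 = (-6, -14).
v_3 = A·v_2 = (-16, -38).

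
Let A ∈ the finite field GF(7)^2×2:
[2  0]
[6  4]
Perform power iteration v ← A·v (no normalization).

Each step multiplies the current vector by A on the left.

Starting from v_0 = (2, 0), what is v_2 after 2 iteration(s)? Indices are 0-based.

v_2 = (1, 2)

v_0 = (2, 0).
v_1 = A·v_0 = (4, 5).
v_2 = A·v_1 = (1, 2).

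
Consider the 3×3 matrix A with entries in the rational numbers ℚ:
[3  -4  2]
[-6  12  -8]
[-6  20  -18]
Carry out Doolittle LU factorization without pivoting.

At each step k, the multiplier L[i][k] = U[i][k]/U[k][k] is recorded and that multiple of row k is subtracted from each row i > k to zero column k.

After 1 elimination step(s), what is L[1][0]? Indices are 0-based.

L[1][0] = -2

[col 0] pivot 3
  R1 -= -2*R0 → (0, 4, -4)  (L[1][0] := -2)
  R2 -= -2*R0 → (0, 12, -14)  (L[2][0] := -2)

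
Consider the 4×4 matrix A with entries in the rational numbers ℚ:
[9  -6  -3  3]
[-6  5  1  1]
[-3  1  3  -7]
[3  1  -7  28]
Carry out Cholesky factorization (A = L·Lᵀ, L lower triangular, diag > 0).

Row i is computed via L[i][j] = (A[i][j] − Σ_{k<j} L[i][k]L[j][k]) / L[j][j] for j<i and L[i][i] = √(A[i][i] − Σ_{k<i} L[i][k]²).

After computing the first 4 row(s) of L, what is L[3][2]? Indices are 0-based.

L[3][2] = -3

Step 1: L[0][0] = √(9) = 3.
  L[1][0] = (-6) / L[0][0] = -2.
Step 2: L[1][1] = √(1) = 1.
  L[2][0] = (-3) / L[0][0] = -1.
  L[2][1] = (-1) / L[1][1] = -1.
Step 3: L[2][2] = √(1) = 1.
  L[3][0] = (3) / L[0][0] = 1.
  L[3][1] = (3) / L[1][1] = 3.
  L[3][2] = (-3) / L[2][2] = -3.
Step 4: L[3][3] = √(9) = 3.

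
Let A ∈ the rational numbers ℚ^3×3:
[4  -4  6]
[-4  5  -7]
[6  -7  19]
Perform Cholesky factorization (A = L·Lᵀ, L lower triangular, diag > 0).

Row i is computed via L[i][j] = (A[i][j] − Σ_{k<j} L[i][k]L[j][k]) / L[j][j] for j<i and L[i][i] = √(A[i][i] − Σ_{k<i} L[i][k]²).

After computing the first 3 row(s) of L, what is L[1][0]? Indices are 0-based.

Step 1: L[0][0] = √(4) = 2.
  L[1][0] = (-4) / L[0][0] = -2.
Step 2: L[1][1] = √(1) = 1.
  L[2][0] = (6) / L[0][0] = 3.
  L[2][1] = (-1) / L[1][1] = -1.
Step 3: L[2][2] = √(9) = 3.

L[1][0] = -2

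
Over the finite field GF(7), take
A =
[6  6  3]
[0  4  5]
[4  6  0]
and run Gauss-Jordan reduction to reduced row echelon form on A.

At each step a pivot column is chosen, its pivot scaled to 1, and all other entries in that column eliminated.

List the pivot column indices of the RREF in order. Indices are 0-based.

pivot columns: 0, 1, 2

pivot(0,0)=6: scale R0 → (1, 1, 4)
  clear (2,0): R2 −= (4)R0 → (0, 2, 5)
pivot(1,1)=4: scale R1 → (0, 1, 3)
  clear (0,1): R0 −= (1)R1 → (1, 0, 1)
  clear (2,1): R2 −= (2)R1 → (0, 0, 6)
pivot(2,2)=6: scale R2 → (0, 0, 1)
  clear (0,2): R0 −= (1)R2 → (1, 0, 0)
  clear (1,2): R1 −= (3)R2 → (0, 1, 0)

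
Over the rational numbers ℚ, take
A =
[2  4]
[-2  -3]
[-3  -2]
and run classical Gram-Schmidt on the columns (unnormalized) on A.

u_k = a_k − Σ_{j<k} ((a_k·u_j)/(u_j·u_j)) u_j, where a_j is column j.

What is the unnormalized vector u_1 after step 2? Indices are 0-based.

Step 1: u_0 = a_0 = (2, -2, -3).
Step 2: u_1 = a_1 − (20/17)·u_0 = (28/17, -11/17, 26/17).

u_1 = (28/17, -11/17, 26/17)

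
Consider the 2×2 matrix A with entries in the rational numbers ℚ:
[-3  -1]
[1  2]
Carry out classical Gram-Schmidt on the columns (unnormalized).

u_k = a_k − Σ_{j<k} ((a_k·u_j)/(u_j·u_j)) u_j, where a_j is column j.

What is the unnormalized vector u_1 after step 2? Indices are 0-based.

Step 1: u_0 = a_0 = (-3, 1).
Step 2: u_1 = a_1 − (1/2)·u_0 = (1/2, 3/2).

u_1 = (1/2, 3/2)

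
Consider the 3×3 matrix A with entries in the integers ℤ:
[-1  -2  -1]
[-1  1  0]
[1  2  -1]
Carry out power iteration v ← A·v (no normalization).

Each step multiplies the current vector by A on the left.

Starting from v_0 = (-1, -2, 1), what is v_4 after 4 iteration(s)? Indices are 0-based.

v_4 = (34, -7, -6)

v_0 = (-1, -2, 1).
v_1 = A·v_0 = (4, -1, -6).
v_2 = A·v_1 = (4, -5, 8).
v_3 = A·v_2 = (-2, -9, -14).
v_4 = A·v_3 = (34, -7, -6).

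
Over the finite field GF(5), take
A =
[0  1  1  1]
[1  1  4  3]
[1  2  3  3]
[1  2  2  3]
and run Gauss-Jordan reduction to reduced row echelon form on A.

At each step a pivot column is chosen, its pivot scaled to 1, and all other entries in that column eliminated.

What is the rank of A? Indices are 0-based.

step 1: exchange rows 0,1
step 1: normalize row 0 (÷1) = (1, 1, 4, 3)
  row 2: subtract 1×row0 = (0, 1, 4, 0)
  row 3: subtract 1×row0 = (0, 1, 3, 0)
step 2: normalize row 1 (÷1) = (0, 1, 1, 1)
  row 0: subtract 1×row1 = (1, 0, 3, 2)
  row 2: subtract 1×row1 = (0, 0, 3, 4)
  row 3: subtract 1×row1 = (0, 0, 2, 4)
step 3: normalize row 2 (÷3) = (0, 0, 1, 3)
  row 0: subtract 3×row2 = (1, 0, 0, 3)
  row 1: subtract 1×row2 = (0, 1, 0, 3)
  row 3: subtract 2×row2 = (0, 0, 0, 3)
step 4: normalize row 3 (÷3) = (0, 0, 0, 1)
  row 0: subtract 3×row3 = (1, 0, 0, 0)
  row 1: subtract 3×row3 = (0, 1, 0, 0)
  row 2: subtract 3×row3 = (0, 0, 1, 0)

rank = 4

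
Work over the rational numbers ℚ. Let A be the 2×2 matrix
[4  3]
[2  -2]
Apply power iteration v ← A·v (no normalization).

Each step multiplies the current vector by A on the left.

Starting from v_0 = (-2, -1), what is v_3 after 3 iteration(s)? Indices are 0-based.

v_3 = (-254, -64)

v_0 = (-2, -1).
v_1 = A·v_0 = (-11, -2).
v_2 = A·v_1 = (-50, -18).
v_3 = A·v_2 = (-254, -64).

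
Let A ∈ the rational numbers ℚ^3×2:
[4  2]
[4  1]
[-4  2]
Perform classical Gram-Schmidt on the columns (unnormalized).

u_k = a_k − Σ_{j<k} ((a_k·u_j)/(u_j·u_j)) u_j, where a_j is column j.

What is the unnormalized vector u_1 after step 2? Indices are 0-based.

Step 1: u_0 = a_0 = (4, 4, -4).
Step 2: u_1 = a_1 − (1/12)·u_0 = (5/3, 2/3, 7/3).

u_1 = (5/3, 2/3, 7/3)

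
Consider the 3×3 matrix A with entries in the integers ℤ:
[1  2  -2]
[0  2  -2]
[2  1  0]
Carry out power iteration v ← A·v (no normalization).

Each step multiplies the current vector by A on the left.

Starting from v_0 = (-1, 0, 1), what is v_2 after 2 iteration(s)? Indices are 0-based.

v_0 = (-1, 0, 1).
v_1 = A·v_0 = (-3, -2, -2).
v_2 = A·v_1 = (-3, 0, -8).

v_2 = (-3, 0, -8)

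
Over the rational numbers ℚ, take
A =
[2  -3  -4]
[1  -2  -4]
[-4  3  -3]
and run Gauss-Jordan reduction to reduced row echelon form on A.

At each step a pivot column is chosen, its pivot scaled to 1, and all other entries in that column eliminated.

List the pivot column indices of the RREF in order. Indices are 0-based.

pivot columns: 0, 1, 2

[1] R0 /= 2  ⇒  (1, -3/2, -2)
     R1 -= 1·R0  ⇒  (0, -1/2, -2)
     R2 -= -4·R0  ⇒  (0, -3, -11)
[2] R1 /= -1/2  ⇒  (0, 1, 4)
     R0 -= -3/2·R1  ⇒  (1, 0, 4)
     R2 -= -3·R1  ⇒  (0, 0, 1)
[3] R2 /= 1  ⇒  (0, 0, 1)
     R0 -= 4·R2  ⇒  (1, 0, 0)
     R1 -= 4·R2  ⇒  (0, 1, 0)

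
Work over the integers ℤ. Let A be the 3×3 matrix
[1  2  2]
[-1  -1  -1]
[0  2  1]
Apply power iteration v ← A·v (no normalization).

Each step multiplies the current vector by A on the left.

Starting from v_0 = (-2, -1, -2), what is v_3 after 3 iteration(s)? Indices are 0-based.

v_0 = (-2, -1, -2).
v_1 = A·v_0 = (-8, 5, -4).
v_2 = A·v_1 = (-6, 7, 6).
v_3 = A·v_2 = (20, -7, 20).

v_3 = (20, -7, 20)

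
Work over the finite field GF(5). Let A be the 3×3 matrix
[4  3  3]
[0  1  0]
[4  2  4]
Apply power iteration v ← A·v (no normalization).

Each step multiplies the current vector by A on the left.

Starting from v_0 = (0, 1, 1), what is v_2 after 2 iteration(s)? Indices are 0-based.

v_2 = (0, 1, 0)

v_0 = (0, 1, 1).
v_1 = A·v_0 = (1, 1, 1).
v_2 = A·v_1 = (0, 1, 0).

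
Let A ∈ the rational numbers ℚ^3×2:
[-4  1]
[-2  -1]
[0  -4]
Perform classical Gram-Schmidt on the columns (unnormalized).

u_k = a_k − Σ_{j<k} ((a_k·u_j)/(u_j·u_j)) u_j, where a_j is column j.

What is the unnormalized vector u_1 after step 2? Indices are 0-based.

u_1 = (3/5, -6/5, -4)

Step 1: u_0 = a_0 = (-4, -2, 0).
Step 2: u_1 = a_1 − (-1/10)·u_0 = (3/5, -6/5, -4).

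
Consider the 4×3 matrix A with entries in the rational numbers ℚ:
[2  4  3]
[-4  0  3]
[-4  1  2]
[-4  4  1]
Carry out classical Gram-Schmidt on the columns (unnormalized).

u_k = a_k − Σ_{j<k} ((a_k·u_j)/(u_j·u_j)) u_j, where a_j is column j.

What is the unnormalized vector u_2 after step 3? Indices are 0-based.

Step 1: u_0 = a_0 = (2, -4, -4, -4).
Step 2: u_1 = a_1 − (-3/13)·u_0 = (58/13, -12/13, 1/13, 40/13).
Step 3: u_2 = a_2 − (-9/26)·u_0 − (60/131)·u_1 = (216/131, 267/131, 76/131, -235/131).

u_2 = (216/131, 267/131, 76/131, -235/131)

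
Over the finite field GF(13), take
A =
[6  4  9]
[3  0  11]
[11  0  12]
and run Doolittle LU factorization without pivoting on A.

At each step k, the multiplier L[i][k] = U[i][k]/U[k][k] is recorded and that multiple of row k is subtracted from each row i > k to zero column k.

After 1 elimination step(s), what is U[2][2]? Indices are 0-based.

[col 0] pivot 6
  R1 -= 7*R0 → (0, 11, 0)  (L[1][0] := 7)
  R2 -= 4*R0 → (0, 10, 2)  (L[2][0] := 4)

U[2][2] = 2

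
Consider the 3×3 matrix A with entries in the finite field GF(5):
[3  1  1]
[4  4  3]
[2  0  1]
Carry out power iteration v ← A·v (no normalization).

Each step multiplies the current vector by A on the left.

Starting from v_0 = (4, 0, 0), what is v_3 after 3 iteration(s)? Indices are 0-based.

v_0 = (4, 0, 0).
v_1 = A·v_0 = (2, 1, 3).
v_2 = A·v_1 = (0, 1, 2).
v_3 = A·v_2 = (3, 0, 2).

v_3 = (3, 0, 2)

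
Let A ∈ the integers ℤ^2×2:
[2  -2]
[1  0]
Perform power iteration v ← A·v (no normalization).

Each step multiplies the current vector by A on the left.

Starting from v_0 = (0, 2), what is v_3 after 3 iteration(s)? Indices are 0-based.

v_3 = (-8, -8)

v_0 = (0, 2).
v_1 = A·v_0 = (-4, 0).
v_2 = A·v_1 = (-8, -4).
v_3 = A·v_2 = (-8, -8).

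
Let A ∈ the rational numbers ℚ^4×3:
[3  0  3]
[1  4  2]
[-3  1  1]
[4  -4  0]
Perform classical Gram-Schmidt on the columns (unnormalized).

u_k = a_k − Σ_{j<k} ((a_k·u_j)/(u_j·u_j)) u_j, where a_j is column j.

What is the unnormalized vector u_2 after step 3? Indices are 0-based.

Step 1: u_0 = a_0 = (3, 1, -3, 4).
Step 2: u_1 = a_1 − (-3/7)·u_0 = (9/7, 31/7, -2/7, -16/7).
Step 3: u_2 = a_2 − (8/35)·u_0 − (29/62)·u_1 = (531/310, -3/10, 282/155, 24/155).

u_2 = (531/310, -3/10, 282/155, 24/155)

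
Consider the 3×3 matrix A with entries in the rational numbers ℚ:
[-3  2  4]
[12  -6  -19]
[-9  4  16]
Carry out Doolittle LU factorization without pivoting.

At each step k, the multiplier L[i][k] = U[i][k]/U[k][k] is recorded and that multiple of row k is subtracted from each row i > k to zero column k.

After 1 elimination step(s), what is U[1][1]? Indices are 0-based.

k=0: U[0][0]=-3
  eliminate (1,0): mult=-4, new row 1: (0, 2, -3); set L[1][0]=-4
  eliminate (2,0): mult=3, new row 2: (0, -2, 4); set L[2][0]=3

U[1][1] = 2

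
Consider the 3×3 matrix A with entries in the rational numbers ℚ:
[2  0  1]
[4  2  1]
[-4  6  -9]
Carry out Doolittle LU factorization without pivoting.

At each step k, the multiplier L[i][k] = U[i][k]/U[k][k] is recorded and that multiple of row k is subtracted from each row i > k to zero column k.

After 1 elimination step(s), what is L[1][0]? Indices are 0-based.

L[1][0] = 2

k=0: U[0][0]=2
  eliminate (1,0): mult=2, new row 1: (0, 2, -1); set L[1][0]=2
  eliminate (2,0): mult=-2, new row 2: (0, 6, -7); set L[2][0]=-2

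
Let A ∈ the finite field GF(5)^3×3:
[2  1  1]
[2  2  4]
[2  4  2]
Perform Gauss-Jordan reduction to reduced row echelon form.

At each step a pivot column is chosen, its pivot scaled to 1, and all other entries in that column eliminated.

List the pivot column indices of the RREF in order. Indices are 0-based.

pivot(0,0)=2: scale R0 → (1, 3, 3)
  clear (1,0): R1 −= (2)R0 → (0, 1, 3)
  clear (2,0): R2 −= (2)R0 → (0, 3, 1)
pivot(1,1)=1: scale R1 → (0, 1, 3)
  clear (0,1): R0 −= (3)R1 → (1, 0, 4)
  clear (2,1): R2 −= (3)R1 → (0, 0, 2)
pivot(2,2)=2: scale R2 → (0, 0, 1)
  clear (0,2): R0 −= (4)R2 → (1, 0, 0)
  clear (1,2): R1 −= (3)R2 → (0, 1, 0)

pivot columns: 0, 1, 2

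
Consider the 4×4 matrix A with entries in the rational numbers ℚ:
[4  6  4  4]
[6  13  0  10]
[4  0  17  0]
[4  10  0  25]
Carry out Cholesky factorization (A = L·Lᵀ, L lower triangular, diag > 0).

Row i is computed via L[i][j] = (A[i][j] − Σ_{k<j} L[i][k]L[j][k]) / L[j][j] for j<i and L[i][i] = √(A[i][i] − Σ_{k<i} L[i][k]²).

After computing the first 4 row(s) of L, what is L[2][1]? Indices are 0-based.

L[2][1] = -3

Step 1: L[0][0] = √(4) = 2.
  L[1][0] = (6) / L[0][0] = 3.
Step 2: L[1][1] = √(4) = 2.
  L[2][0] = (4) / L[0][0] = 2.
  L[2][1] = (-6) / L[1][1] = -3.
Step 3: L[2][2] = √(4) = 2.
  L[3][0] = (4) / L[0][0] = 2.
  L[3][1] = (4) / L[1][1] = 2.
  L[3][2] = (2) / L[2][2] = 1.
Step 4: L[3][3] = √(16) = 4.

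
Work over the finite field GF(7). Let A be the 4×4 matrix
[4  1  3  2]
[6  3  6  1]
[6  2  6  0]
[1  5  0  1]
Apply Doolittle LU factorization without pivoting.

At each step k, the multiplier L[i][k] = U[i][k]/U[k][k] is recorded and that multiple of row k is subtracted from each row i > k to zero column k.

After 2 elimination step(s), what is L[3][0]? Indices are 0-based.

[col 0] pivot 4
  R1 -= 5*R0 → (0, 5, 5, 5)  (L[1][0] := 5)
  R2 -= 5*R0 → (0, 4, 5, 4)  (L[2][0] := 5)
  R3 -= 2*R0 → (0, 3, 1, 4)  (L[3][0] := 2)
[col 1] pivot 5
  R2 -= 5*R1 → (0, 0, 1, 0)  (L[2][1] := 5)
  R3 -= 2*R1 → (0, 0, 5, 1)  (L[3][1] := 2)

L[3][0] = 2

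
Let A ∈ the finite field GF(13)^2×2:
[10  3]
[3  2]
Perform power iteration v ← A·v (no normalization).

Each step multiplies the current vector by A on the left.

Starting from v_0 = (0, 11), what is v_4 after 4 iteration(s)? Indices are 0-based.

v_4 = (4, 8)

v_0 = (0, 11).
v_1 = A·v_0 = (7, 9).
v_2 = A·v_1 = (6, 0).
v_3 = A·v_2 = (8, 5).
v_4 = A·v_3 = (4, 8).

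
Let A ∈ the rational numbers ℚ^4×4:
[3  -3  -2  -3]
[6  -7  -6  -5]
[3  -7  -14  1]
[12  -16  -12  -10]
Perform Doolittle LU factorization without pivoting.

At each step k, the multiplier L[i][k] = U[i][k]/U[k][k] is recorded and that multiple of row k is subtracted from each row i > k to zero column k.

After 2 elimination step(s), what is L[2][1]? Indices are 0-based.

[col 0] pivot 3
  R1 -= 2*R0 → (0, -1, -2, 1)  (L[1][0] := 2)
  R2 -= 1*R0 → (0, -4, -12, 4)  (L[2][0] := 1)
  R3 -= 4*R0 → (0, -4, -4, 2)  (L[3][0] := 4)
[col 1] pivot -1
  R2 -= 4*R1 → (0, 0, -4, 0)  (L[2][1] := 4)
  R3 -= 4*R1 → (0, 0, 4, -2)  (L[3][1] := 4)

L[2][1] = 4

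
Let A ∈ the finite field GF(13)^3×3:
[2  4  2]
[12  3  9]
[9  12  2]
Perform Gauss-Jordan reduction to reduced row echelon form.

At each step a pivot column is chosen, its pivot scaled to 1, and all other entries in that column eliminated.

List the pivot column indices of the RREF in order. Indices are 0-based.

pivot columns: 0, 1, 2

[1] R0 /= 2  ⇒  (1, 2, 1)
     R1 -= 12·R0  ⇒  (0, 5, 10)
     R2 -= 9·R0  ⇒  (0, 7, 6)
[2] R1 /= 5  ⇒  (0, 1, 2)
     R0 -= 2·R1  ⇒  (1, 0, 10)
     R2 -= 7·R1  ⇒  (0, 0, 5)
[3] R2 /= 5  ⇒  (0, 0, 1)
     R0 -= 10·R2  ⇒  (1, 0, 0)
     R1 -= 2·R2  ⇒  (0, 1, 0)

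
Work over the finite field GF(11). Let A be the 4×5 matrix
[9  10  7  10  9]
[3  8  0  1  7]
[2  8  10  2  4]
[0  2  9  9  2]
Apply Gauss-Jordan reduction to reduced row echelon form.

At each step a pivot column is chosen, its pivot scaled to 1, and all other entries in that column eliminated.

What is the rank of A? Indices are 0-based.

rank = 4

[1] R0 /= 9  ⇒  (1, 6, 2, 6, 1)
     R1 -= 3·R0  ⇒  (0, 1, 5, 5, 4)
     R2 -= 2·R0  ⇒  (0, 7, 6, 1, 2)
[2] R1 /= 1  ⇒  (0, 1, 5, 5, 4)
     R0 -= 6·R1  ⇒  (1, 0, 5, 9, 10)
     R2 -= 7·R1  ⇒  (0, 0, 4, 10, 7)
     R3 -= 2·R1  ⇒  (0, 0, 10, 10, 5)
[3] R2 /= 4  ⇒  (0, 0, 1, 8, 10)
     R0 -= 5·R2  ⇒  (1, 0, 0, 2, 4)
     R1 -= 5·R2  ⇒  (0, 1, 0, 9, 9)
     R3 -= 10·R2  ⇒  (0, 0, 0, 7, 4)
[4] R3 /= 7  ⇒  (0, 0, 0, 1, 10)
     R0 -= 2·R3  ⇒  (1, 0, 0, 0, 6)
     R1 -= 9·R3  ⇒  (0, 1, 0, 0, 7)
     R2 -= 8·R3  ⇒  (0, 0, 1, 0, 7)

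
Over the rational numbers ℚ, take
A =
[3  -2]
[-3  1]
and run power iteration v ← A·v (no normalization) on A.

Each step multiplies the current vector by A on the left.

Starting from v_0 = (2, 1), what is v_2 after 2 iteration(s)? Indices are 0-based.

v_2 = (22, -17)

v_0 = (2, 1).
v_1 = A·v_0 = (4, -5).
v_2 = A·v_1 = (22, -17).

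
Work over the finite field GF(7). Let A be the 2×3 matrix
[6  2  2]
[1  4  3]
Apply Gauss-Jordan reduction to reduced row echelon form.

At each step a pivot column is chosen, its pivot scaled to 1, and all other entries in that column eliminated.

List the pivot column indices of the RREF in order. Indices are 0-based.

pivot columns: 0, 1

[1] R0 /= 6  ⇒  (1, 5, 5)
     R1 -= 1·R0  ⇒  (0, 6, 5)
[2] R1 /= 6  ⇒  (0, 1, 2)
     R0 -= 5·R1  ⇒  (1, 0, 2)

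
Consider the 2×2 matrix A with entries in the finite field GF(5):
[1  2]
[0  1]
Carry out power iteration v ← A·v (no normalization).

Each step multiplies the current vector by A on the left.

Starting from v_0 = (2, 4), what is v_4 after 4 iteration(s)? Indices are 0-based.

v_4 = (4, 4)

v_0 = (2, 4).
v_1 = A·v_0 = (0, 4).
v_2 = A·v_1 = (3, 4).
v_3 = A·v_2 = (1, 4).
v_4 = A·v_3 = (4, 4).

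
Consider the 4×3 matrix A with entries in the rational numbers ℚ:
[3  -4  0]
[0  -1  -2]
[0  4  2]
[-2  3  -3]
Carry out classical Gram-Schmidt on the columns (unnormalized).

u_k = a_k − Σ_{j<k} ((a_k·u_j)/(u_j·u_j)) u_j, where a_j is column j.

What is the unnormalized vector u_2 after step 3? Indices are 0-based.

Step 1: u_0 = a_0 = (3, 0, 0, -2).
Step 2: u_1 = a_1 − (-18/13)·u_0 = (2/13, -1, 4, 3/13).
Step 3: u_2 = a_2 − (6/13)·u_0 − (121/222)·u_1 = (-163/111, -323/222, -20/111, -163/74).

u_2 = (-163/111, -323/222, -20/111, -163/74)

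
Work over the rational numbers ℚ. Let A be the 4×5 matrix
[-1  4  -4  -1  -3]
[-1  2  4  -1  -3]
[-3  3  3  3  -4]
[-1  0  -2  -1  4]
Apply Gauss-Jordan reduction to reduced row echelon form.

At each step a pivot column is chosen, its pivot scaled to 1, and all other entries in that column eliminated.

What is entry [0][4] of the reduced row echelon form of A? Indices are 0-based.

pivot(0,0)=-1: scale R0 → (1, -4, 4, 1, 3)
  clear (1,0): R1 −= (-1)R0 → (0, -2, 8, 0, 0)
  clear (2,0): R2 −= (-3)R0 → (0, -9, 15, 6, 5)
  clear (3,0): R3 −= (-1)R0 → (0, -4, 2, 0, 7)
pivot(1,1)=-2: scale R1 → (0, 1, -4, 0, 0)
  clear (0,1): R0 −= (-4)R1 → (1, 0, -12, 1, 3)
  clear (2,1): R2 −= (-9)R1 → (0, 0, -21, 6, 5)
  clear (3,1): R3 −= (-4)R1 → (0, 0, -14, 0, 7)
pivot(2,2)=-21: scale R2 → (0, 0, 1, -2/7, -5/21)
  clear (0,2): R0 −= (-12)R2 → (1, 0, 0, -17/7, 1/7)
  clear (1,2): R1 −= (-4)R2 → (0, 1, 0, -8/7, -20/21)
  clear (3,2): R3 −= (-14)R2 → (0, 0, 0, -4, 11/3)
pivot(3,3)=-4: scale R3 → (0, 0, 0, 1, -11/12)
  clear (0,3): R0 −= (-17/7)R3 → (1, 0, 0, 0, -25/12)
  clear (1,3): R1 −= (-8/7)R3 → (0, 1, 0, 0, -2)
  clear (2,3): R2 −= (-2/7)R3 → (0, 0, 1, 0, -1/2)

M[0][4] = -25/12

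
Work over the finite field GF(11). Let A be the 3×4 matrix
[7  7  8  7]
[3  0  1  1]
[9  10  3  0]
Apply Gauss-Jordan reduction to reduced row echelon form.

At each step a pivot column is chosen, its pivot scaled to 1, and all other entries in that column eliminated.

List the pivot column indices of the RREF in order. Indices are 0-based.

pivot columns: 0, 1, 2

step 1: normalize row 0 (÷7) = (1, 1, 9, 1)
  row 1: subtract 3×row0 = (0, 8, 7, 9)
  row 2: subtract 9×row0 = (0, 1, 10, 2)
step 2: normalize row 1 (÷8) = (0, 1, 5, 8)
  row 0: subtract 1×row1 = (1, 0, 4, 4)
  row 2: subtract 1×row1 = (0, 0, 5, 5)
step 3: normalize row 2 (÷5) = (0, 0, 1, 1)
  row 0: subtract 4×row2 = (1, 0, 0, 0)
  row 1: subtract 5×row2 = (0, 1, 0, 3)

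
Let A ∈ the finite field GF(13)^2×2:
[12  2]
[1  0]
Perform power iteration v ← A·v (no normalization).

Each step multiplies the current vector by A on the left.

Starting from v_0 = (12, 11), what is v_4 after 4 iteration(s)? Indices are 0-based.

v_4 = (9, 6)

v_0 = (12, 11).
v_1 = A·v_0 = (10, 12).
v_2 = A·v_1 = (1, 10).
v_3 = A·v_2 = (6, 1).
v_4 = A·v_3 = (9, 6).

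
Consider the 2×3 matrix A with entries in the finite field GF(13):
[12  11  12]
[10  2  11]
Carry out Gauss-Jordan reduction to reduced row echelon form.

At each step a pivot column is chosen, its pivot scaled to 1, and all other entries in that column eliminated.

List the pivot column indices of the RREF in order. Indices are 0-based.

pivot columns: 0, 1

[1] R0 /= 12  ⇒  (1, 2, 1)
     R1 -= 10·R0  ⇒  (0, 8, 1)
[2] R1 /= 8  ⇒  (0, 1, 5)
     R0 -= 2·R1  ⇒  (1, 0, 4)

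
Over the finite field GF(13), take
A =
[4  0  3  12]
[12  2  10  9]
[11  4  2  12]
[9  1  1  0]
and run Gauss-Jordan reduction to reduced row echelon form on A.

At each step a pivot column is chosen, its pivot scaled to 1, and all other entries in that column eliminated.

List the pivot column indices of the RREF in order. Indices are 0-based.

[1] R0 /= 4  ⇒  (1, 0, 4, 3)
     R1 -= 12·R0  ⇒  (0, 2, 1, 12)
     R2 -= 11·R0  ⇒  (0, 4, 10, 5)
     R3 -= 9·R0  ⇒  (0, 1, 4, 12)
[2] R1 /= 2  ⇒  (0, 1, 7, 6)
     R2 -= 4·R1  ⇒  (0, 0, 8, 7)
     R3 -= 1·R1  ⇒  (0, 0, 10, 6)
[3] R2 /= 8  ⇒  (0, 0, 1, 9)
     R0 -= 4·R2  ⇒  (1, 0, 0, 6)
     R1 -= 7·R2  ⇒  (0, 1, 0, 8)
     R3 -= 10·R2  ⇒  (0, 0, 0, 7)
[4] R3 /= 7  ⇒  (0, 0, 0, 1)
     R0 -= 6·R3  ⇒  (1, 0, 0, 0)
     R1 -= 8·R3  ⇒  (0, 1, 0, 0)
     R2 -= 9·R3  ⇒  (0, 0, 1, 0)

pivot columns: 0, 1, 2, 3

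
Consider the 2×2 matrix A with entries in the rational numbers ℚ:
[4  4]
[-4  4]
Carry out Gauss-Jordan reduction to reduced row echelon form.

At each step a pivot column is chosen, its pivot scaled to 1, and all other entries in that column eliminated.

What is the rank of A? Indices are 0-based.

[1] R0 /= 4  ⇒  (1, 1)
     R1 -= -4·R0  ⇒  (0, 8)
[2] R1 /= 8  ⇒  (0, 1)
     R0 -= 1·R1  ⇒  (1, 0)

rank = 2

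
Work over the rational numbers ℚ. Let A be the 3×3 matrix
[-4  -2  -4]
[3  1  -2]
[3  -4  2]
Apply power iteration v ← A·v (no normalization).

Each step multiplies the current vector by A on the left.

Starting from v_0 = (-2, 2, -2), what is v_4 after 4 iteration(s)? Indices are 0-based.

v_0 = (-2, 2, -2).
v_1 = A·v_0 = (12, 0, -18).
v_2 = A·v_1 = (24, 72, 0).
v_3 = A·v_2 = (-240, 144, -216).
v_4 = A·v_3 = (1536, -144, -1728).

v_4 = (1536, -144, -1728)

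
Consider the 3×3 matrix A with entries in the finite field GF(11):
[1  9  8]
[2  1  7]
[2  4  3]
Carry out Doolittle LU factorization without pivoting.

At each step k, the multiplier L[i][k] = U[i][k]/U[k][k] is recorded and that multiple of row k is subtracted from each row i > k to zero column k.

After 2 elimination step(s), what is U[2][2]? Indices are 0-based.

U[2][2] = 8

[col 0] pivot 1
  R1 -= 2*R0 → (0, 5, 2)  (L[1][0] := 2)
  R2 -= 2*R0 → (0, 8, 9)  (L[2][0] := 2)
[col 1] pivot 5
  R2 -= 6*R1 → (0, 0, 8)  (L[2][1] := 6)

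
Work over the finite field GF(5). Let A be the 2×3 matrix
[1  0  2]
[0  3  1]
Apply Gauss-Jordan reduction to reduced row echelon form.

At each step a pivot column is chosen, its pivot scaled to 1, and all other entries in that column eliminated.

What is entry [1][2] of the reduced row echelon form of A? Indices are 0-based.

step 1: normalize row 0 (÷1) = (1, 0, 2)
step 2: normalize row 1 (÷3) = (0, 1, 2)

M[1][2] = 2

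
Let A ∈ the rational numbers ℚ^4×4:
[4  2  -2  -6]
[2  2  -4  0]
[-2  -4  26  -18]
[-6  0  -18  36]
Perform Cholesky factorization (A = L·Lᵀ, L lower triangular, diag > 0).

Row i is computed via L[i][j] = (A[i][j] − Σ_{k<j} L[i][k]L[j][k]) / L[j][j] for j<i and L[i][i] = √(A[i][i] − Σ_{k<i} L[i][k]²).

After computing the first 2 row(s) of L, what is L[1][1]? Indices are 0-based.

Step 1: L[0][0] = √(4) = 2.
  L[1][0] = (2) / L[0][0] = 1.
Step 2: L[1][1] = √(1) = 1.

L[1][1] = 1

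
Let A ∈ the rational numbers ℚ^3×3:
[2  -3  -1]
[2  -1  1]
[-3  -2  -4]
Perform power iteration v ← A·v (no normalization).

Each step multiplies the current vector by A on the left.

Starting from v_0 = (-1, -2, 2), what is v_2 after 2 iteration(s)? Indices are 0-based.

v_2 = (-1, 1, -6)

v_0 = (-1, -2, 2).
v_1 = A·v_0 = (2, 2, -1).
v_2 = A·v_1 = (-1, 1, -6).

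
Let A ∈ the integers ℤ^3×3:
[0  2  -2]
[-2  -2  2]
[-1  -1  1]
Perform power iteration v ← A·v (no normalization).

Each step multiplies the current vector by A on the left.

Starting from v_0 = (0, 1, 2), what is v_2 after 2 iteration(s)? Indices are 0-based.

v_2 = (2, 2, 1)

v_0 = (0, 1, 2).
v_1 = A·v_0 = (-2, 2, 1).
v_2 = A·v_1 = (2, 2, 1).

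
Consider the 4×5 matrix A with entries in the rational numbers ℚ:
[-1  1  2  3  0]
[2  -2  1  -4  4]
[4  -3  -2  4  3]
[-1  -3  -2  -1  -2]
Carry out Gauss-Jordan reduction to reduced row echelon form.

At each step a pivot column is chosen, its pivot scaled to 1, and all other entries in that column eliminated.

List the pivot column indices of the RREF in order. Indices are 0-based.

[1] R0 /= -1  ⇒  (1, -1, -2, -3, 0)
     R1 -= 2·R0  ⇒  (0, 0, 5, 2, 4)
     R2 -= 4·R0  ⇒  (0, 1, 6, 16, 3)
     R3 -= -1·R0  ⇒  (0, -4, -4, -4, -2)
[2] R1 <-> R2
[2] R1 /= 1  ⇒  (0, 1, 6, 16, 3)
     R0 -= -1·R1  ⇒  (1, 0, 4, 13, 3)
     R3 -= -4·R1  ⇒  (0, 0, 20, 60, 10)
[3] R2 /= 5  ⇒  (0, 0, 1, 2/5, 4/5)
     R0 -= 4·R2  ⇒  (1, 0, 0, 57/5, -1/5)
     R1 -= 6·R2  ⇒  (0, 1, 0, 68/5, -9/5)
     R3 -= 20·R2  ⇒  (0, 0, 0, 52, -6)
[4] R3 /= 52  ⇒  (0, 0, 0, 1, -3/26)
     R0 -= 57/5·R3  ⇒  (1, 0, 0, 0, 29/26)
     R1 -= 68/5·R3  ⇒  (0, 1, 0, 0, -3/13)
     R2 -= 2/5·R3  ⇒  (0, 0, 1, 0, 11/13)

pivot columns: 0, 1, 2, 3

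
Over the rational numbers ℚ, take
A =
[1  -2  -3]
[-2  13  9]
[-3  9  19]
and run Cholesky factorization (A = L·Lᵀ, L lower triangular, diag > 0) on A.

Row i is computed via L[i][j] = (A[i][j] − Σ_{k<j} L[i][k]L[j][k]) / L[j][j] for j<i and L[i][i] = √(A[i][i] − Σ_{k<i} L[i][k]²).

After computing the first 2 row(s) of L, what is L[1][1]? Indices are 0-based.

Step 1: L[0][0] = √(1) = 1.
  L[1][0] = (-2) / L[0][0] = -2.
Step 2: L[1][1] = √(9) = 3.

L[1][1] = 3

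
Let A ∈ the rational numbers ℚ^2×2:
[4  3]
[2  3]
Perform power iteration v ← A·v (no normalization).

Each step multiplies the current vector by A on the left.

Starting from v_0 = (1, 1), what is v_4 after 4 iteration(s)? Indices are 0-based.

v_0 = (1, 1).
v_1 = A·v_0 = (7, 5).
v_2 = A·v_1 = (43, 29).
v_3 = A·v_2 = (259, 173).
v_4 = A·v_3 = (1555, 1037).

v_4 = (1555, 1037)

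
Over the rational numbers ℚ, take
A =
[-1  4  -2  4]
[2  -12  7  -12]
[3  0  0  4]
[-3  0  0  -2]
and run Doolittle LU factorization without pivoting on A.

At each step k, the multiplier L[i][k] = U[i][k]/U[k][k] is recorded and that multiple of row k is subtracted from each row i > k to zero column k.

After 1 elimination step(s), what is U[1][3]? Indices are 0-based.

[col 0] pivot -1
  R1 -= -2*R0 → (0, -4, 3, -4)  (L[1][0] := -2)
  R2 -= -3*R0 → (0, 12, -6, 16)  (L[2][0] := -3)
  R3 -= 3*R0 → (0, -12, 6, -14)  (L[3][0] := 3)

U[1][3] = -4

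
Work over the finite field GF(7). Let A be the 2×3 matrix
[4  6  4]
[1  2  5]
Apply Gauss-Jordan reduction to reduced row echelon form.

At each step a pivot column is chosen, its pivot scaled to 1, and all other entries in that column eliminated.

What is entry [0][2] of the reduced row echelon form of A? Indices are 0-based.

M[0][2] = 3

[1] R0 /= 4  ⇒  (1, 5, 1)
     R1 -= 1·R0  ⇒  (0, 4, 4)
[2] R1 /= 4  ⇒  (0, 1, 1)
     R0 -= 5·R1  ⇒  (1, 0, 3)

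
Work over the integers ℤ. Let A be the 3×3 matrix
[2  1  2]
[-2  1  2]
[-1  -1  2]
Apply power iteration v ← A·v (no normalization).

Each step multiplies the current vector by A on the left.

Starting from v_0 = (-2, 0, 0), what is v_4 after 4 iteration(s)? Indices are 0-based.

v_4 = (56, -40, -64)

v_0 = (-2, 0, 0).
v_1 = A·v_0 = (-4, 4, 2).
v_2 = A·v_1 = (0, 16, 4).
v_3 = A·v_2 = (24, 24, -8).
v_4 = A·v_3 = (56, -40, -64).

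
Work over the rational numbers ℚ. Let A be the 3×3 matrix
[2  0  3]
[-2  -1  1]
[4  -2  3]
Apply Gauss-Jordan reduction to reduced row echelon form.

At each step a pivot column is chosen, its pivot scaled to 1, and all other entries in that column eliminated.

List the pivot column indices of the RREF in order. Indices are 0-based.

pivot(0,0)=2: scale R0 → (1, 0, 3/2)
  clear (1,0): R1 −= (-2)R0 → (0, -1, 4)
  clear (2,0): R2 −= (4)R0 → (0, -2, -3)
pivot(1,1)=-1: scale R1 → (0, 1, -4)
  clear (2,1): R2 −= (-2)R1 → (0, 0, -11)
pivot(2,2)=-11: scale R2 → (0, 0, 1)
  clear (0,2): R0 −= (3/2)R2 → (1, 0, 0)
  clear (1,2): R1 −= (-4)R2 → (0, 1, 0)

pivot columns: 0, 1, 2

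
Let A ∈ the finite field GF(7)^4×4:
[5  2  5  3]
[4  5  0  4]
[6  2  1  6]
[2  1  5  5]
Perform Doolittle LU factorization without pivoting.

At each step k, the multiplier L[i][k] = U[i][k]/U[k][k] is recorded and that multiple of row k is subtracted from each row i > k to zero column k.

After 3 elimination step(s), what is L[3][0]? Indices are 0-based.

L[3][0] = 6

k=0: U[0][0]=5
  eliminate (1,0): mult=5, new row 1: (0, 2, 3, 3); set L[1][0]=5
  eliminate (2,0): mult=4, new row 2: (0, 1, 2, 1); set L[2][0]=4
  eliminate (3,0): mult=6, new row 3: (0, 3, 3, 1); set L[3][0]=6
k=1: U[1][1]=2
  eliminate (2,1): mult=4, new row 2: (0, 0, 4, 3); set L[2][1]=4
  eliminate (3,1): mult=5, new row 3: (0, 0, 2, 0); set L[3][1]=5
k=2: U[2][2]=4
  eliminate (3,2): mult=4, new row 3: (0, 0, 0, 2); set L[3][2]=4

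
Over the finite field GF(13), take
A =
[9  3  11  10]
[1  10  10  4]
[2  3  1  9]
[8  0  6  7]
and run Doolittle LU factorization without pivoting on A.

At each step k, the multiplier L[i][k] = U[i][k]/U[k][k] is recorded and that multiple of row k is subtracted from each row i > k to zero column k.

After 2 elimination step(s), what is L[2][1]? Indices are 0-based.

L[2][1] = 11

k=0: U[0][0]=9
  eliminate (1,0): mult=3, new row 1: (0, 1, 3, 0); set L[1][0]=3
  eliminate (2,0): mult=6, new row 2: (0, 11, 0, 1); set L[2][0]=6
  eliminate (3,0): mult=11, new row 3: (0, 6, 2, 1); set L[3][0]=11
k=1: U[1][1]=1
  eliminate (2,1): mult=11, new row 2: (0, 0, 6, 1); set L[2][1]=11
  eliminate (3,1): mult=6, new row 3: (0, 0, 10, 1); set L[3][1]=6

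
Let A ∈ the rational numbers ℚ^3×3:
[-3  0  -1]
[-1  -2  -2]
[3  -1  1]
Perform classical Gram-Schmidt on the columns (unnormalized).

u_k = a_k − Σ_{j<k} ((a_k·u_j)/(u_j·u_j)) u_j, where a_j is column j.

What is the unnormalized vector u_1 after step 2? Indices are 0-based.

u_1 = (-3/19, -39/19, -16/19)

Step 1: u_0 = a_0 = (-3, -1, 3).
Step 2: u_1 = a_1 − (-1/19)·u_0 = (-3/19, -39/19, -16/19).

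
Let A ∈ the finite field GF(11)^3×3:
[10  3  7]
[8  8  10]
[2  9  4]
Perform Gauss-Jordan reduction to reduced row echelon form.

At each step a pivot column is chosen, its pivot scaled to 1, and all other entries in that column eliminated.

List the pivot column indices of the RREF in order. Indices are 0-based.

[1] R0 /= 10  ⇒  (1, 8, 4)
     R1 -= 8·R0  ⇒  (0, 10, 0)
     R2 -= 2·R0  ⇒  (0, 4, 7)
[2] R1 /= 10  ⇒  (0, 1, 0)
     R0 -= 8·R1  ⇒  (1, 0, 4)
     R2 -= 4·R1  ⇒  (0, 0, 7)
[3] R2 /= 7  ⇒  (0, 0, 1)
     R0 -= 4·R2  ⇒  (1, 0, 0)

pivot columns: 0, 1, 2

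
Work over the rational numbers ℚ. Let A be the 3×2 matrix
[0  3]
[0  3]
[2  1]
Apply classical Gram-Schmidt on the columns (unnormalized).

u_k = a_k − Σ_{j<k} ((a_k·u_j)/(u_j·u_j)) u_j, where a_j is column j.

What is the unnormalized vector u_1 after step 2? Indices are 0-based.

u_1 = (3, 3, 0)

Step 1: u_0 = a_0 = (0, 0, 2).
Step 2: u_1 = a_1 − (1/2)·u_0 = (3, 3, 0).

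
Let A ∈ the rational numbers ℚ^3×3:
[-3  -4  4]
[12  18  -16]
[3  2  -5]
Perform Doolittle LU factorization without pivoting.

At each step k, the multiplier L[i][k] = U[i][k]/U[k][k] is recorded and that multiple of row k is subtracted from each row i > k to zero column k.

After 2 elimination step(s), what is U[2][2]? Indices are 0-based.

Step 1: pivot at (0,0) is -3.
  row1 ← row1 − (-4)·row0  ⇒  L[1][0]=-4, U row1=(0, 2, 0)
  row2 ← row2 − (-1)·row0  ⇒  L[2][0]=-1, U row2=(0, -2, -1)
Step 2: pivot at (1,1) is 2.
  row2 ← row2 − (-1)·row1  ⇒  L[2][1]=-1, U row2=(0, 0, -1)

U[2][2] = -1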